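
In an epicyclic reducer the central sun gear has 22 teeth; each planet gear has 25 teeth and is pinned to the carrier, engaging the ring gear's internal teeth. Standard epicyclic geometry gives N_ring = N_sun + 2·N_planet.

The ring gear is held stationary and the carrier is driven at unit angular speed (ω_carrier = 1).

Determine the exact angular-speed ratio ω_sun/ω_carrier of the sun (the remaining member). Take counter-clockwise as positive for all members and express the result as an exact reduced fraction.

47/11

N_ring = 22 + 2·25 = 72
22(ω_s−ω_c) = −72(ω_r−ω_c),  ω_r=0, ω_c=1
ω_s = 1 − (72/22)(0−1) = 47/11
ω_s/ω_c = 47/11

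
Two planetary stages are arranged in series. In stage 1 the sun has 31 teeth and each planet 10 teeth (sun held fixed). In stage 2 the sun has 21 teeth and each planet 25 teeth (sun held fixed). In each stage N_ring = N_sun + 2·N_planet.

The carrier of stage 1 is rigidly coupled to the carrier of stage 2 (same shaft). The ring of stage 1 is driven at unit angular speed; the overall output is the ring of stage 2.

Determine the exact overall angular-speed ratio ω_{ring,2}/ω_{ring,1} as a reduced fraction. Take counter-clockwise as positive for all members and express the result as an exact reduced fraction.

2346/2911

Stage 1: N_ring = 31 + 2·10 = 51
Stage 1: 31(ω_s−ω_c) = −51(ω_r−ω_c),  ω_s=0, ω_r=1
Stage 1: 31(0−ω_c) = −51(1−ω_c)  ⇒  82ω_c = 51  ⇒  ω_c = 51/82
  ⇒ ω_c¹/ω_r¹ = 51/82
Stage 2: N_ring = 21 + 2·25 = 71
Stage 2: 21(ω_s−ω_c) = −71(ω_r−ω_c),  ω_s=0, ω_c=1
Stage 2: ω_r = 1 − (21/71)(0−1) = 92/71
  ⇒ ω_r²/ω_c² = 92/71
Coupling ω_c² = ω_c¹ ⇒ overall = 51/82 × 92/71 = 2346/2911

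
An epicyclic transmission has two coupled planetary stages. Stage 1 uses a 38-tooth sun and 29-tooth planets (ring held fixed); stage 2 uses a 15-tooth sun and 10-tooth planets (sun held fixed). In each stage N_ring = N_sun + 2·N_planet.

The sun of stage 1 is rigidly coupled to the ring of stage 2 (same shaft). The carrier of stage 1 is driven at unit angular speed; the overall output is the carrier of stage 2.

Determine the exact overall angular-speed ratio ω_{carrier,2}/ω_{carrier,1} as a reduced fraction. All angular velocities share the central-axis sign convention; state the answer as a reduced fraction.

Stage 1: N_ring = 38 + 2·29 = 96
Stage 1: 38(ω_s−ω_c) = −96(ω_r−ω_c),  ω_r=0, ω_c=1
Stage 1: ω_s = 1 − (96/38)(0−1) = 67/19
  ⇒ ω_s¹/ω_c¹ = 67/19
Stage 2: N_ring = 15 + 2·10 = 35
Stage 2: 15(ω_s−ω_c) = −35(ω_r−ω_c),  ω_s=0, ω_r=1
Stage 2: 15(0−ω_c) = −35(1−ω_c)  ⇒  50ω_c = 35  ⇒  ω_c = 7/10
  ⇒ ω_c²/ω_r² = 7/10
Coupling ω_r² = ω_s¹ ⇒ overall = 67/19 × 7/10 = 469/190

469/190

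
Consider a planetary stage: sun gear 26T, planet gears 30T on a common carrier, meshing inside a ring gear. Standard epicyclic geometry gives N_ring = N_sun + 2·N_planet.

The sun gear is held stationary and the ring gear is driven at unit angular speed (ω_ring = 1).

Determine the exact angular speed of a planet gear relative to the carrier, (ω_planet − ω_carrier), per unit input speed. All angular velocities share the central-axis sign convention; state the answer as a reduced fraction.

559/840

N_ring = 26 + 2·30 = 86
26(ω_s−ω_c) = −86(ω_r−ω_c),  ω_s=0, ω_r=1
26(0−ω_c) = −86(1−ω_c)  ⇒  112ω_c = 86  ⇒  ω_c = 43/56
sun–planet: 26·(0−43/56) = −30·(ω_p−ω_c)  ⇒  ω_p−ω_c = −(26/30)·(-43/56) = 559/840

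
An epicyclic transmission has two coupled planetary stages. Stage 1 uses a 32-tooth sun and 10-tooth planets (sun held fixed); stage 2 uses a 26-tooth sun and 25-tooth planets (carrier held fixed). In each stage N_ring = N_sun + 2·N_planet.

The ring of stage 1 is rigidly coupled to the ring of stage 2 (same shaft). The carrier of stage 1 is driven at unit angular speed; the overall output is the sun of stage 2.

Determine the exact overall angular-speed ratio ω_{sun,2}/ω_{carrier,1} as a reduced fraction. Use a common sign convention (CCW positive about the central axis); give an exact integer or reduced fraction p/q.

-798/169

Stage 1: N_ring = 32 + 2·10 = 52
Stage 1: 32(ω_s−ω_c) = −52(ω_r−ω_c),  ω_s=0, ω_c=1
Stage 1: ω_r = 1 − (32/52)(0−1) = 21/13
  ⇒ ω_r¹/ω_c¹ = 21/13
Stage 2: N_ring = 26 + 2·25 = 76
Stage 2: 26(ω_s−ω_c) = −76(ω_r−ω_c),  ω_c=0, ω_r=1
Stage 2: ω_s = 0 − (76/26)(1−0) = -38/13
  ⇒ ω_s²/ω_r² = -38/13
Coupling ω_r² = ω_r¹ ⇒ overall = 21/13 × -38/13 = -798/169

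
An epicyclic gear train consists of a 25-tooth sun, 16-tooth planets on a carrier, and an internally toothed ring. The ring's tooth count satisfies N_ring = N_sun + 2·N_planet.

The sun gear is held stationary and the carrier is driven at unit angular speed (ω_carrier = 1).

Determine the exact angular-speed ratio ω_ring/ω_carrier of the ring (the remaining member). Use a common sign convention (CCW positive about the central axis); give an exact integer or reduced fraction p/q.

N_ring = 25 + 2·16 = 57
25(ω_s−ω_c) = −57(ω_r−ω_c),  ω_s=0, ω_c=1
ω_r = 1 − (25/57)(0−1) = 82/57
ω_r/ω_c = 82/57

82/57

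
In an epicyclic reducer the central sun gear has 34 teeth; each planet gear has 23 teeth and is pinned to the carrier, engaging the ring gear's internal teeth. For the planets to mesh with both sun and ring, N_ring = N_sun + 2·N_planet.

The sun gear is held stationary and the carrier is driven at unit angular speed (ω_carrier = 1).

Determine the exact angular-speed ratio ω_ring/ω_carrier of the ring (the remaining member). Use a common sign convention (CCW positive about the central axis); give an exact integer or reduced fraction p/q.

57/40

N_ring = 34 + 2·23 = 80
34(ω_s−ω_c) = −80(ω_r−ω_c),  ω_s=0, ω_c=1
ω_r = 1 − (34/80)(0−1) = 57/40
ω_r/ω_c = 57/40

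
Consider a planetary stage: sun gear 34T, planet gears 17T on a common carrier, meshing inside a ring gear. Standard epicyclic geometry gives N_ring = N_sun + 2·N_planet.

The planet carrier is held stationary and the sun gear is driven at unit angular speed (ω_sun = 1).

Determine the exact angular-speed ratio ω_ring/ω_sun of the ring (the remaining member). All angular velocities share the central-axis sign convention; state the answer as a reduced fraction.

-1/2

N_ring = 34 + 2·17 = 68
34(ω_s−ω_c) = −68(ω_r−ω_c),  ω_c=0, ω_s=1
ω_r = 0 − (34/68)(1−0) = -1/2
ω_r/ω_s = -1/2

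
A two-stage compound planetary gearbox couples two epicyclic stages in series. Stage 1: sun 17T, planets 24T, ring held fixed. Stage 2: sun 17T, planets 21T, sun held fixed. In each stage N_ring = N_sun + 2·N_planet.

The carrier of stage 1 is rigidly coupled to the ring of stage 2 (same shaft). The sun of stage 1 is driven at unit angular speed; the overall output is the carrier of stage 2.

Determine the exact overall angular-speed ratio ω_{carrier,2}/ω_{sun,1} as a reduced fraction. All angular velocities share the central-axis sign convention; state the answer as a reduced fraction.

1003/6232

Stage 1: N_ring = 17 + 2·24 = 65
Stage 1: 17(ω_s−ω_c) = −65(ω_r−ω_c),  ω_r=0, ω_s=1
Stage 1: 17(1−ω_c) = −65(0−ω_c)  ⇒  82ω_c = 17  ⇒  ω_c = 17/82
  ⇒ ω_c¹/ω_s¹ = 17/82
Stage 2: N_ring = 17 + 2·21 = 59
Stage 2: 17(ω_s−ω_c) = −59(ω_r−ω_c),  ω_s=0, ω_r=1
Stage 2: 17(0−ω_c) = −59(1−ω_c)  ⇒  76ω_c = 59  ⇒  ω_c = 59/76
  ⇒ ω_c²/ω_r² = 59/76
Coupling ω_r² = ω_c¹ ⇒ overall = 17/82 × 59/76 = 1003/6232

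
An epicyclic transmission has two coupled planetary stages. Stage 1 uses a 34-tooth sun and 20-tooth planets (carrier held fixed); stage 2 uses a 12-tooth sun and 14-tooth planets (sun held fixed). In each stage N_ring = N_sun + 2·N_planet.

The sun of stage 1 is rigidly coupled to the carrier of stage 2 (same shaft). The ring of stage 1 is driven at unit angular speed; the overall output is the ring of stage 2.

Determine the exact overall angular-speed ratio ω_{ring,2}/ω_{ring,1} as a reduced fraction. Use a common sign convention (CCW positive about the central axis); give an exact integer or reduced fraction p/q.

Stage 1: N_ring = 34 + 2·20 = 74
Stage 1: 34(ω_s−ω_c) = −74(ω_r−ω_c),  ω_c=0, ω_r=1
Stage 1: ω_s = 0 − (74/34)(1−0) = -37/17
  ⇒ ω_s¹/ω_r¹ = -37/17
Stage 2: N_ring = 12 + 2·14 = 40
Stage 2: 12(ω_s−ω_c) = −40(ω_r−ω_c),  ω_s=0, ω_c=1
Stage 2: ω_r = 1 − (12/40)(0−1) = 13/10
  ⇒ ω_r²/ω_c² = 13/10
Coupling ω_c² = ω_s¹ ⇒ overall = -37/17 × 13/10 = -481/170

-481/170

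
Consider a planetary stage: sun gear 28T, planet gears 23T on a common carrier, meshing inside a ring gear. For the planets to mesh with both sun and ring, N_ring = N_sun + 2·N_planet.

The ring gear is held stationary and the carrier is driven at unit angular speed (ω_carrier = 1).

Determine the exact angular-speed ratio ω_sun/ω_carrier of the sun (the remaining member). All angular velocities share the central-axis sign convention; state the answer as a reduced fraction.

N_ring = 28 + 2·23 = 74
28(ω_s−ω_c) = −74(ω_r−ω_c),  ω_r=0, ω_c=1
ω_s = 1 − (74/28)(0−1) = 51/14
ω_s/ω_c = 51/14

51/14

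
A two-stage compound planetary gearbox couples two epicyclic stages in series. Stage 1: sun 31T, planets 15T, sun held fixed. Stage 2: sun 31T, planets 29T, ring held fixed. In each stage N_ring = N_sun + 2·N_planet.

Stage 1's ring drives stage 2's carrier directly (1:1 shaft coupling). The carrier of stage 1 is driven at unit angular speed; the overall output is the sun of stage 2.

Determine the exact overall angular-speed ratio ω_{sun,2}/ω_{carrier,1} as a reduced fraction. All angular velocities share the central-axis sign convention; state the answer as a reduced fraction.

11040/1891

Stage 1: N_ring = 31 + 2·15 = 61
Stage 1: 31(ω_s−ω_c) = −61(ω_r−ω_c),  ω_s=0, ω_c=1
Stage 1: ω_r = 1 − (31/61)(0−1) = 92/61
  ⇒ ω_r¹/ω_c¹ = 92/61
Stage 2: N_ring = 31 + 2·29 = 89
Stage 2: 31(ω_s−ω_c) = −89(ω_r−ω_c),  ω_r=0, ω_c=1
Stage 2: ω_s = 1 − (89/31)(0−1) = 120/31
  ⇒ ω_s²/ω_c² = 120/31
Coupling ω_c² = ω_r¹ ⇒ overall = 92/61 × 120/31 = 11040/1891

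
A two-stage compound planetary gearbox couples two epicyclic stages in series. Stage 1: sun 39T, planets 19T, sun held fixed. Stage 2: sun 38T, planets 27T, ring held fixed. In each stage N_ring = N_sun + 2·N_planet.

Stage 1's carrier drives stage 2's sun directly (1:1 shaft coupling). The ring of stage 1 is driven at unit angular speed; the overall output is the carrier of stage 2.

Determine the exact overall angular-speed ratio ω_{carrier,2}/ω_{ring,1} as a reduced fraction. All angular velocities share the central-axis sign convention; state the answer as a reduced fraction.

Stage 1: N_ring = 39 + 2·19 = 77
Stage 1: 39(ω_s−ω_c) = −77(ω_r−ω_c),  ω_s=0, ω_r=1
Stage 1: 39(0−ω_c) = −77(1−ω_c)  ⇒  116ω_c = 77  ⇒  ω_c = 77/116
  ⇒ ω_c¹/ω_r¹ = 77/116
Stage 2: N_ring = 38 + 2·27 = 92
Stage 2: 38(ω_s−ω_c) = −92(ω_r−ω_c),  ω_r=0, ω_s=1
Stage 2: 38(1−ω_c) = −92(0−ω_c)  ⇒  130ω_c = 38  ⇒  ω_c = 19/65
  ⇒ ω_c²/ω_s² = 19/65
Coupling ω_s² = ω_c¹ ⇒ overall = 77/116 × 19/65 = 1463/7540

1463/7540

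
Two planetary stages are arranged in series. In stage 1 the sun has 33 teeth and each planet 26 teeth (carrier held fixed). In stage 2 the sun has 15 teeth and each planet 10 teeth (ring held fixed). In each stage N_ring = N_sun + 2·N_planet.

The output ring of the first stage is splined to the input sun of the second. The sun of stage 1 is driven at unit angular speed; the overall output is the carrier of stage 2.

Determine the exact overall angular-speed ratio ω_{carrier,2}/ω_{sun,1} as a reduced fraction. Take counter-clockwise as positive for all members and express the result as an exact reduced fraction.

Stage 1: N_ring = 33 + 2·26 = 85
Stage 1: 33(ω_s−ω_c) = −85(ω_r−ω_c),  ω_c=0, ω_s=1
Stage 1: ω_r = 0 − (33/85)(1−0) = -33/85
  ⇒ ω_r¹/ω_s¹ = -33/85
Stage 2: N_ring = 15 + 2·10 = 35
Stage 2: 15(ω_s−ω_c) = −35(ω_r−ω_c),  ω_r=0, ω_s=1
Stage 2: 15(1−ω_c) = −35(0−ω_c)  ⇒  50ω_c = 15  ⇒  ω_c = 3/10
  ⇒ ω_c²/ω_s² = 3/10
Coupling ω_s² = ω_r¹ ⇒ overall = -33/85 × 3/10 = -99/850

-99/850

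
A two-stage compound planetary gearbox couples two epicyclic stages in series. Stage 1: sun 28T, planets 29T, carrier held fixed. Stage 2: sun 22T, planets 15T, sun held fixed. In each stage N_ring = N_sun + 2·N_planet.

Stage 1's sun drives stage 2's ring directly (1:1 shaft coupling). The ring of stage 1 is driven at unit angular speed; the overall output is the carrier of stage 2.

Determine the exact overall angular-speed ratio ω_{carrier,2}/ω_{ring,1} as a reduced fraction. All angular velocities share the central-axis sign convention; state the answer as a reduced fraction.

Stage 1: N_ring = 28 + 2·29 = 86
Stage 1: 28(ω_s−ω_c) = −86(ω_r−ω_c),  ω_c=0, ω_r=1
Stage 1: ω_s = 0 − (86/28)(1−0) = -43/14
  ⇒ ω_s¹/ω_r¹ = -43/14
Stage 2: N_ring = 22 + 2·15 = 52
Stage 2: 22(ω_s−ω_c) = −52(ω_r−ω_c),  ω_s=0, ω_r=1
Stage 2: 22(0−ω_c) = −52(1−ω_c)  ⇒  74ω_c = 52  ⇒  ω_c = 26/37
  ⇒ ω_c²/ω_r² = 26/37
Coupling ω_r² = ω_s¹ ⇒ overall = -43/14 × 26/37 = -559/259

-559/259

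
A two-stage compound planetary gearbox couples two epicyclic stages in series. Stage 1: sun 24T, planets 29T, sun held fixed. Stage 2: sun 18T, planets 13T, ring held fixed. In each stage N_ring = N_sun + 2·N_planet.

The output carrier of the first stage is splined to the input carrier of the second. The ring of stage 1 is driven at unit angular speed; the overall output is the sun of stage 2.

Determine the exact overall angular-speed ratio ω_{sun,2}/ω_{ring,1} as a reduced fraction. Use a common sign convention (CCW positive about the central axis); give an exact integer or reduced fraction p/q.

Stage 1: N_ring = 24 + 2·29 = 82
Stage 1: 24(ω_s−ω_c) = −82(ω_r−ω_c),  ω_s=0, ω_r=1
Stage 1: 24(0−ω_c) = −82(1−ω_c)  ⇒  106ω_c = 82  ⇒  ω_c = 41/53
  ⇒ ω_c¹/ω_r¹ = 41/53
Stage 2: N_ring = 18 + 2·13 = 44
Stage 2: 18(ω_s−ω_c) = −44(ω_r−ω_c),  ω_r=0, ω_c=1
Stage 2: ω_s = 1 − (44/18)(0−1) = 31/9
  ⇒ ω_s²/ω_c² = 31/9
Coupling ω_c² = ω_c¹ ⇒ overall = 41/53 × 31/9 = 1271/477

1271/477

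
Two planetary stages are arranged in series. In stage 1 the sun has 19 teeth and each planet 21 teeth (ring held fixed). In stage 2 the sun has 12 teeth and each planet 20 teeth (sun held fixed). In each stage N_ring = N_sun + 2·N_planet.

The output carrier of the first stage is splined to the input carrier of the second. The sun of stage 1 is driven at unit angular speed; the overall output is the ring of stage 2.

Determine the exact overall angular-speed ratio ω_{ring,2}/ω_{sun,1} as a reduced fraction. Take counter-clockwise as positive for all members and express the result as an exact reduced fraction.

19/65

Stage 1: N_ring = 19 + 2·21 = 61
Stage 1: 19(ω_s−ω_c) = −61(ω_r−ω_c),  ω_r=0, ω_s=1
Stage 1: 19(1−ω_c) = −61(0−ω_c)  ⇒  80ω_c = 19  ⇒  ω_c = 19/80
  ⇒ ω_c¹/ω_s¹ = 19/80
Stage 2: N_ring = 12 + 2·20 = 52
Stage 2: 12(ω_s−ω_c) = −52(ω_r−ω_c),  ω_s=0, ω_c=1
Stage 2: ω_r = 1 − (12/52)(0−1) = 16/13
  ⇒ ω_r²/ω_c² = 16/13
Coupling ω_c² = ω_c¹ ⇒ overall = 19/80 × 16/13 = 19/65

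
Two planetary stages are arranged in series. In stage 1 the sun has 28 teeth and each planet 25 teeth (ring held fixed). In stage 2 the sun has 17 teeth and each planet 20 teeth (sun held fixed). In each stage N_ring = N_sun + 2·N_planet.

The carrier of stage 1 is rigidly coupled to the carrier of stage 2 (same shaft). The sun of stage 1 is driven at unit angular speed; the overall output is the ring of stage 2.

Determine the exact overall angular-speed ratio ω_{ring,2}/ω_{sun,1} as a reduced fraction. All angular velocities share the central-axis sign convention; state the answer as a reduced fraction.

Stage 1: N_ring = 28 + 2·25 = 78
Stage 1: 28(ω_s−ω_c) = −78(ω_r−ω_c),  ω_r=0, ω_s=1
Stage 1: 28(1−ω_c) = −78(0−ω_c)  ⇒  106ω_c = 28  ⇒  ω_c = 14/53
  ⇒ ω_c¹/ω_s¹ = 14/53
Stage 2: N_ring = 17 + 2·20 = 57
Stage 2: 17(ω_s−ω_c) = −57(ω_r−ω_c),  ω_s=0, ω_c=1
Stage 2: ω_r = 1 − (17/57)(0−1) = 74/57
  ⇒ ω_r²/ω_c² = 74/57
Coupling ω_c² = ω_c¹ ⇒ overall = 14/53 × 74/57 = 1036/3021

1036/3021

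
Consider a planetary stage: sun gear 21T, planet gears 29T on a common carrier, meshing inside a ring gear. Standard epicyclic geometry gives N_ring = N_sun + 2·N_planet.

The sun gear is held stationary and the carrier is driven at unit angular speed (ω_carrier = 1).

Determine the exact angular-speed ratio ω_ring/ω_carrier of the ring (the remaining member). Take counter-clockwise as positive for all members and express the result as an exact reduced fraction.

N_ring = 21 + 2·29 = 79
21(ω_s−ω_c) = −79(ω_r−ω_c),  ω_s=0, ω_c=1
ω_r = 1 − (21/79)(0−1) = 100/79
ω_r/ω_c = 100/79

100/79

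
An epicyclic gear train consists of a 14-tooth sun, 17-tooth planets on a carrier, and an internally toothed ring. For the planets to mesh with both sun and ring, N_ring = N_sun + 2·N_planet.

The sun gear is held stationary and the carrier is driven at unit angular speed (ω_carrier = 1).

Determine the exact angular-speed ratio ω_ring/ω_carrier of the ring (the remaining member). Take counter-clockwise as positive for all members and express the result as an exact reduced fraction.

31/24

N_ring = 14 + 2·17 = 48
14(ω_s−ω_c) = −48(ω_r−ω_c),  ω_s=0, ω_c=1
ω_r = 1 − (14/48)(0−1) = 31/24
ω_r/ω_c = 31/24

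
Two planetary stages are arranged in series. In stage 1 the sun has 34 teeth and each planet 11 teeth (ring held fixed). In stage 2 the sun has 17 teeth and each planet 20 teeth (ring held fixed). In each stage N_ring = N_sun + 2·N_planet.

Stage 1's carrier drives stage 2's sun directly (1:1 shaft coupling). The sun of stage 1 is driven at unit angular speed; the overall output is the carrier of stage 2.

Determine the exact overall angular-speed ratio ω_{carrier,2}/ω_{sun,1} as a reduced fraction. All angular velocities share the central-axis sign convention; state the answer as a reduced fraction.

289/3330

Stage 1: N_ring = 34 + 2·11 = 56
Stage 1: 34(ω_s−ω_c) = −56(ω_r−ω_c),  ω_r=0, ω_s=1
Stage 1: 34(1−ω_c) = −56(0−ω_c)  ⇒  90ω_c = 34  ⇒  ω_c = 17/45
  ⇒ ω_c¹/ω_s¹ = 17/45
Stage 2: N_ring = 17 + 2·20 = 57
Stage 2: 17(ω_s−ω_c) = −57(ω_r−ω_c),  ω_r=0, ω_s=1
Stage 2: 17(1−ω_c) = −57(0−ω_c)  ⇒  74ω_c = 17  ⇒  ω_c = 17/74
  ⇒ ω_c²/ω_s² = 17/74
Coupling ω_s² = ω_c¹ ⇒ overall = 17/45 × 17/74 = 289/3330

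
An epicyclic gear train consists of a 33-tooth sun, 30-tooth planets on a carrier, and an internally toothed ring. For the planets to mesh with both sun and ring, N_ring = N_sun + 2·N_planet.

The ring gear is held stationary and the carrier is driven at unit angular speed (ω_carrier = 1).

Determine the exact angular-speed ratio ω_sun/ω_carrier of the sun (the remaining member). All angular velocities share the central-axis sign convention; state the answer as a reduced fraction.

42/11

N_ring = 33 + 2·30 = 93
33(ω_s−ω_c) = −93(ω_r−ω_c),  ω_r=0, ω_c=1
ω_s = 1 − (93/33)(0−1) = 42/11
ω_s/ω_c = 42/11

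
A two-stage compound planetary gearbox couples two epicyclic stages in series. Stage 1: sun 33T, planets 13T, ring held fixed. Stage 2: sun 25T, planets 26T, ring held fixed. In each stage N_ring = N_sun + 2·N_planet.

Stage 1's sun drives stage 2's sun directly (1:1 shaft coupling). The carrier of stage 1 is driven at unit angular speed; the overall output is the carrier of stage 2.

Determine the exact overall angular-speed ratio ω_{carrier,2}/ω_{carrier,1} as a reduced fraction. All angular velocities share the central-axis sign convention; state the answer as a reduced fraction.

1150/1683

Stage 1: N_ring = 33 + 2·13 = 59
Stage 1: 33(ω_s−ω_c) = −59(ω_r−ω_c),  ω_r=0, ω_c=1
Stage 1: ω_s = 1 − (59/33)(0−1) = 92/33
  ⇒ ω_s¹/ω_c¹ = 92/33
Stage 2: N_ring = 25 + 2·26 = 77
Stage 2: 25(ω_s−ω_c) = −77(ω_r−ω_c),  ω_r=0, ω_s=1
Stage 2: 25(1−ω_c) = −77(0−ω_c)  ⇒  102ω_c = 25  ⇒  ω_c = 25/102
  ⇒ ω_c²/ω_s² = 25/102
Coupling ω_s² = ω_s¹ ⇒ overall = 92/33 × 25/102 = 1150/1683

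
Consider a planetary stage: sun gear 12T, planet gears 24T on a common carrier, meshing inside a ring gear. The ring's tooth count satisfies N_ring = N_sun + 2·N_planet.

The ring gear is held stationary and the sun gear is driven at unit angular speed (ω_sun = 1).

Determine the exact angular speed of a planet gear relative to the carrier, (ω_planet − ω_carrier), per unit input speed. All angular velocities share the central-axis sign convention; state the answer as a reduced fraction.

-5/12

N_ring = 12 + 2·24 = 60
12(ω_s−ω_c) = −60(ω_r−ω_c),  ω_r=0, ω_s=1
12(1−ω_c) = −60(0−ω_c)  ⇒  72ω_c = 12  ⇒  ω_c = 1/6
sun–planet: 12·(1−1/6) = −24·(ω_p−ω_c)  ⇒  ω_p−ω_c = −(12/24)·(5/6) = -5/12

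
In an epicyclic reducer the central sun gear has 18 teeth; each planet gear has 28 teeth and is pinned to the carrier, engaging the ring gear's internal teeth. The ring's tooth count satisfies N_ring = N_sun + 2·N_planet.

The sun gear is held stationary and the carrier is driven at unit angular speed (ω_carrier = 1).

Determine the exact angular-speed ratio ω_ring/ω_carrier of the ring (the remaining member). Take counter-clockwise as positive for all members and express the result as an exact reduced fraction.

46/37

N_ring = 18 + 2·28 = 74
18(ω_s−ω_c) = −74(ω_r−ω_c),  ω_s=0, ω_c=1
ω_r = 1 − (18/74)(0−1) = 46/37
ω_r/ω_c = 46/37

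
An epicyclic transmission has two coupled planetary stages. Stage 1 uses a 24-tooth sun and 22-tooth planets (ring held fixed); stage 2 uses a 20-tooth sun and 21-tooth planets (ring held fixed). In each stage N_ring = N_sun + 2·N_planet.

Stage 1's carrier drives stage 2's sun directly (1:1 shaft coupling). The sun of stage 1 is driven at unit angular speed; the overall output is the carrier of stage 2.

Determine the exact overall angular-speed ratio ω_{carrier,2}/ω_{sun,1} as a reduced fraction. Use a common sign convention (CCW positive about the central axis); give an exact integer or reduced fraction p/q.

Stage 1: N_ring = 24 + 2·22 = 68
Stage 1: 24(ω_s−ω_c) = −68(ω_r−ω_c),  ω_r=0, ω_s=1
Stage 1: 24(1−ω_c) = −68(0−ω_c)  ⇒  92ω_c = 24  ⇒  ω_c = 6/23
  ⇒ ω_c¹/ω_s¹ = 6/23
Stage 2: N_ring = 20 + 2·21 = 62
Stage 2: 20(ω_s−ω_c) = −62(ω_r−ω_c),  ω_r=0, ω_s=1
Stage 2: 20(1−ω_c) = −62(0−ω_c)  ⇒  82ω_c = 20  ⇒  ω_c = 10/41
  ⇒ ω_c²/ω_s² = 10/41
Coupling ω_s² = ω_c¹ ⇒ overall = 6/23 × 10/41 = 60/943

60/943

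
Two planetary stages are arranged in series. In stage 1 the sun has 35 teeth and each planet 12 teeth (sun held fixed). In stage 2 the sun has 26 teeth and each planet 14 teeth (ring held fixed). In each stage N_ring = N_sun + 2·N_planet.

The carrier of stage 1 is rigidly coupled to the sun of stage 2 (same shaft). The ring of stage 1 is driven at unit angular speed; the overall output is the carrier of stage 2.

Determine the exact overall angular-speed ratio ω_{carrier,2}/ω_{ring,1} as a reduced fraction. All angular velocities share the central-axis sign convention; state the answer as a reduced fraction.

767/3760

Stage 1: N_ring = 35 + 2·12 = 59
Stage 1: 35(ω_s−ω_c) = −59(ω_r−ω_c),  ω_s=0, ω_r=1
Stage 1: 35(0−ω_c) = −59(1−ω_c)  ⇒  94ω_c = 59  ⇒  ω_c = 59/94
  ⇒ ω_c¹/ω_r¹ = 59/94
Stage 2: N_ring = 26 + 2·14 = 54
Stage 2: 26(ω_s−ω_c) = −54(ω_r−ω_c),  ω_r=0, ω_s=1
Stage 2: 26(1−ω_c) = −54(0−ω_c)  ⇒  80ω_c = 26  ⇒  ω_c = 13/40
  ⇒ ω_c²/ω_s² = 13/40
Coupling ω_s² = ω_c¹ ⇒ overall = 59/94 × 13/40 = 767/3760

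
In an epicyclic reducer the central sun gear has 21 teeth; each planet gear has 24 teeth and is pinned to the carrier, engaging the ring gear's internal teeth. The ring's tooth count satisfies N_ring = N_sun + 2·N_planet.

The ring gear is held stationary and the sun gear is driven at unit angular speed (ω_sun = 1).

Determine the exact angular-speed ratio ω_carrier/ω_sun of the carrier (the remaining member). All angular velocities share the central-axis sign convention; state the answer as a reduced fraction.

7/30

N_ring = 21 + 2·24 = 69
21(ω_s−ω_c) = −69(ω_r−ω_c),  ω_r=0, ω_s=1
21(1−ω_c) = −69(0−ω_c)  ⇒  90ω_c = 21  ⇒  ω_c = 7/30
ω_c/ω_s = 7/30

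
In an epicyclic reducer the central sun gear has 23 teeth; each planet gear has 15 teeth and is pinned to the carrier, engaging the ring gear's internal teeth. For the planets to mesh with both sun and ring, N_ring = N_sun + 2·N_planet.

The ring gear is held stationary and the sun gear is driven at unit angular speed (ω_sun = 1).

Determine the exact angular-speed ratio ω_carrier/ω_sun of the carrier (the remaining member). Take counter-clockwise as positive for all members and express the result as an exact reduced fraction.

23/76

N_ring = 23 + 2·15 = 53
23(ω_s−ω_c) = −53(ω_r−ω_c),  ω_r=0, ω_s=1
23(1−ω_c) = −53(0−ω_c)  ⇒  76ω_c = 23  ⇒  ω_c = 23/76
ω_c/ω_s = 23/76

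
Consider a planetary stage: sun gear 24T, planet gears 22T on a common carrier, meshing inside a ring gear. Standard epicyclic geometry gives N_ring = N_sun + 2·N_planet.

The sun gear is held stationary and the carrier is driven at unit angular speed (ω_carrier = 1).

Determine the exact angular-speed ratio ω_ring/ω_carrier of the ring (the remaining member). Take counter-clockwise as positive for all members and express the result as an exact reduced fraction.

23/17

N_ring = 24 + 2·22 = 68
24(ω_s−ω_c) = −68(ω_r−ω_c),  ω_s=0, ω_c=1
ω_r = 1 − (24/68)(0−1) = 23/17
ω_r/ω_c = 23/17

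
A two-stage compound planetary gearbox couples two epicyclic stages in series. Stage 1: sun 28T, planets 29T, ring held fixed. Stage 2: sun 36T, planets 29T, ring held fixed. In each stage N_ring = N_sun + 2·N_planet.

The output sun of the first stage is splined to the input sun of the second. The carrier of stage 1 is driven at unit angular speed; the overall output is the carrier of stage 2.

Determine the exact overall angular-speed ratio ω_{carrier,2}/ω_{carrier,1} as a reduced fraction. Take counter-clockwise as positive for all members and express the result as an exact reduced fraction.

Stage 1: N_ring = 28 + 2·29 = 86
Stage 1: 28(ω_s−ω_c) = −86(ω_r−ω_c),  ω_r=0, ω_c=1
Stage 1: ω_s = 1 − (86/28)(0−1) = 57/14
  ⇒ ω_s¹/ω_c¹ = 57/14
Stage 2: N_ring = 36 + 2·29 = 94
Stage 2: 36(ω_s−ω_c) = −94(ω_r−ω_c),  ω_r=0, ω_s=1
Stage 2: 36(1−ω_c) = −94(0−ω_c)  ⇒  130ω_c = 36  ⇒  ω_c = 18/65
  ⇒ ω_c²/ω_s² = 18/65
Coupling ω_s² = ω_s¹ ⇒ overall = 57/14 × 18/65 = 513/455

513/455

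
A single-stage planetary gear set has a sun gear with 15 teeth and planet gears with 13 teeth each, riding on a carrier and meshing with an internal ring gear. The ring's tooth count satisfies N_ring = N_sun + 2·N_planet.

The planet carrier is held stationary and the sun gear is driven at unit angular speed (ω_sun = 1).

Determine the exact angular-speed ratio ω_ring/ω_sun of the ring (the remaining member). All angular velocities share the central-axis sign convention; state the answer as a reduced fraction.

-15/41

N_ring = 15 + 2·13 = 41
15(ω_s−ω_c) = −41(ω_r−ω_c),  ω_c=0, ω_s=1
ω_r = 0 − (15/41)(1−0) = -15/41
ω_r/ω_s = -15/41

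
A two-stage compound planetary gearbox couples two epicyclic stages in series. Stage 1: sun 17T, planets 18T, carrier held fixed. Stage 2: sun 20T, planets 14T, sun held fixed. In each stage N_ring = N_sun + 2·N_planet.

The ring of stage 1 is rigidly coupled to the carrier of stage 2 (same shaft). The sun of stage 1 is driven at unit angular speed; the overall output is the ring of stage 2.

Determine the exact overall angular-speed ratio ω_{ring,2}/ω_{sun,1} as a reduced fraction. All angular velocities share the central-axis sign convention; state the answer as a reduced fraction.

Stage 1: N_ring = 17 + 2·18 = 53
Stage 1: 17(ω_s−ω_c) = −53(ω_r−ω_c),  ω_c=0, ω_s=1
Stage 1: ω_r = 0 − (17/53)(1−0) = -17/53
  ⇒ ω_r¹/ω_s¹ = -17/53
Stage 2: N_ring = 20 + 2·14 = 48
Stage 2: 20(ω_s−ω_c) = −48(ω_r−ω_c),  ω_s=0, ω_c=1
Stage 2: ω_r = 1 − (20/48)(0−1) = 17/12
  ⇒ ω_r²/ω_c² = 17/12
Coupling ω_c² = ω_r¹ ⇒ overall = -17/53 × 17/12 = -289/636

-289/636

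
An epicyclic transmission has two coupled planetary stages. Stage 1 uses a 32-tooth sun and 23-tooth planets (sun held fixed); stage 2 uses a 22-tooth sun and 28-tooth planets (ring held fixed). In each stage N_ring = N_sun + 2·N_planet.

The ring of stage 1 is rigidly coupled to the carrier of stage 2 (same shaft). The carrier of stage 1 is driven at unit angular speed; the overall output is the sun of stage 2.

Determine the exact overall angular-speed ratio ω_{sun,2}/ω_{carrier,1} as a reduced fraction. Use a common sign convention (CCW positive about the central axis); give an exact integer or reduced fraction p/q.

250/39

Stage 1: N_ring = 32 + 2·23 = 78
Stage 1: 32(ω_s−ω_c) = −78(ω_r−ω_c),  ω_s=0, ω_c=1
Stage 1: ω_r = 1 − (32/78)(0−1) = 55/39
  ⇒ ω_r¹/ω_c¹ = 55/39
Stage 2: N_ring = 22 + 2·28 = 78
Stage 2: 22(ω_s−ω_c) = −78(ω_r−ω_c),  ω_r=0, ω_c=1
Stage 2: ω_s = 1 − (78/22)(0−1) = 50/11
  ⇒ ω_s²/ω_c² = 50/11
Coupling ω_c² = ω_r¹ ⇒ overall = 55/39 × 50/11 = 250/39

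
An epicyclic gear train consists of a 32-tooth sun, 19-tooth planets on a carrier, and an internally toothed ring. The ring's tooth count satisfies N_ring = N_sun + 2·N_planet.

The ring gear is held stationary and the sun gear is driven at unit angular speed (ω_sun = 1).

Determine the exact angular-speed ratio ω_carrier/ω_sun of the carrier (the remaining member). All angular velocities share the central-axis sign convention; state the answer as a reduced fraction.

N_ring = 32 + 2·19 = 70
32(ω_s−ω_c) = −70(ω_r−ω_c),  ω_r=0, ω_s=1
32(1−ω_c) = −70(0−ω_c)  ⇒  102ω_c = 32  ⇒  ω_c = 16/51
ω_c/ω_s = 16/51

16/51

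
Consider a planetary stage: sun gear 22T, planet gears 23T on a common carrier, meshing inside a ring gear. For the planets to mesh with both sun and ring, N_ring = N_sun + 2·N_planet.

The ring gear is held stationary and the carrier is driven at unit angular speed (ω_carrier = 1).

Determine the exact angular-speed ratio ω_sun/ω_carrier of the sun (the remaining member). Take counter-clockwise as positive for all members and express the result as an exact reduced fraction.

N_ring = 22 + 2·23 = 68
22(ω_s−ω_c) = −68(ω_r−ω_c),  ω_r=0, ω_c=1
ω_s = 1 − (68/22)(0−1) = 45/11
ω_s/ω_c = 45/11

45/11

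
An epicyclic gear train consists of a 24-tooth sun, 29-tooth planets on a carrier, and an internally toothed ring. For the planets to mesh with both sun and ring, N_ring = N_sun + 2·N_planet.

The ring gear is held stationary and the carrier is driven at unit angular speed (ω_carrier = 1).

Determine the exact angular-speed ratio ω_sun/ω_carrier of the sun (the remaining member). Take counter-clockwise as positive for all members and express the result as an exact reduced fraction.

N_ring = 24 + 2·29 = 82
24(ω_s−ω_c) = −82(ω_r−ω_c),  ω_r=0, ω_c=1
ω_s = 1 − (82/24)(0−1) = 53/12
ω_s/ω_c = 53/12

53/12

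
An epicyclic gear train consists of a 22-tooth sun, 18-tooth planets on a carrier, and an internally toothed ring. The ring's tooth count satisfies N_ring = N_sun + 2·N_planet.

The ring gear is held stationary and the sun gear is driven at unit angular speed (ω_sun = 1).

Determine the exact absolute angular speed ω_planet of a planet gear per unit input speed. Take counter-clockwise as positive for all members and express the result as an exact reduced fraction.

-11/18

N_ring = 22 + 2·18 = 58
22(ω_s−ω_c) = −58(ω_r−ω_c),  ω_r=0, ω_s=1
22(1−ω_c) = −58(0−ω_c)  ⇒  80ω_c = 22  ⇒  ω_c = 11/40
sun–planet: 22·(1−11/40) = −18·(ω_p−ω_c)  ⇒  ω_p−ω_c = −(22/18)·(29/40) = -319/360
ω_p = 11/40 − 319/360 = -11/18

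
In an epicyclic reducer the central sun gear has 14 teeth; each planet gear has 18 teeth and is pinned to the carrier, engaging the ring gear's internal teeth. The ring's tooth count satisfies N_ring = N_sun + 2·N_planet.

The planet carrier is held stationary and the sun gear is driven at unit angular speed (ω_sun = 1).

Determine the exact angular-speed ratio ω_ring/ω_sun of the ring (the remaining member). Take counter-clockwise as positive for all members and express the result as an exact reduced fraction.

-7/25

N_ring = 14 + 2·18 = 50
14(ω_s−ω_c) = −50(ω_r−ω_c),  ω_c=0, ω_s=1
ω_r = 0 − (14/50)(1−0) = -7/25
ω_r/ω_s = -7/25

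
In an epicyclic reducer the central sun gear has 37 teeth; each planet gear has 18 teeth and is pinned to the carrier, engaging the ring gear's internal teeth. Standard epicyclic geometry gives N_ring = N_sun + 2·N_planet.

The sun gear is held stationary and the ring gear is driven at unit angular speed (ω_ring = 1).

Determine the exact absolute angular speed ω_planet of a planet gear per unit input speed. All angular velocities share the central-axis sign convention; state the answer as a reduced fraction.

73/36

N_ring = 37 + 2·18 = 73
37(ω_s−ω_c) = −73(ω_r−ω_c),  ω_s=0, ω_r=1
37(0−ω_c) = −73(1−ω_c)  ⇒  110ω_c = 73  ⇒  ω_c = 73/110
sun–planet: 37·(0−73/110) = −18·(ω_p−ω_c)  ⇒  ω_p−ω_c = −(37/18)·(-73/110) = 2701/1980
ω_p = 73/110 + 2701/1980 = 73/36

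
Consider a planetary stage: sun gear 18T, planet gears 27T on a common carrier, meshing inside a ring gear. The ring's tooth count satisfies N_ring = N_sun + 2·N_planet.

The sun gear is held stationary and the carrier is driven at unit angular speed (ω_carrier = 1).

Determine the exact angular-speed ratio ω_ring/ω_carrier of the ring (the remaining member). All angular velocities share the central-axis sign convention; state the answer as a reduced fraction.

5/4

N_ring = 18 + 2·27 = 72
18(ω_s−ω_c) = −72(ω_r−ω_c),  ω_s=0, ω_c=1
ω_r = 1 − (18/72)(0−1) = 5/4
ω_r/ω_c = 5/4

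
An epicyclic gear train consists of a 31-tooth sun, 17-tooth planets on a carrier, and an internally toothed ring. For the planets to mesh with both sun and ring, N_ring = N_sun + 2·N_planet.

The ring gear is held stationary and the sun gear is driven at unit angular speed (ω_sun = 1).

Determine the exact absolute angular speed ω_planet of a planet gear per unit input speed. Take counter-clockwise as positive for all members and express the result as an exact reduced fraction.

-31/34

N_ring = 31 + 2·17 = 65
31(ω_s−ω_c) = −65(ω_r−ω_c),  ω_r=0, ω_s=1
31(1−ω_c) = −65(0−ω_c)  ⇒  96ω_c = 31  ⇒  ω_c = 31/96
sun–planet: 31·(1−31/96) = −17·(ω_p−ω_c)  ⇒  ω_p−ω_c = −(31/17)·(65/96) = -2015/1632
ω_p = 31/96 − 2015/1632 = -31/34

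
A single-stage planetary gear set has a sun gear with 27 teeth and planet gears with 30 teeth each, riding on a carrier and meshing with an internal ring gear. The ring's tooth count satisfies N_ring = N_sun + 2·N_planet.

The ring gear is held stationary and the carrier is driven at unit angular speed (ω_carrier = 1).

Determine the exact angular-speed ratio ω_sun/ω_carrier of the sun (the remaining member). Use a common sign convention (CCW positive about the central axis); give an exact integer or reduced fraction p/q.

N_ring = 27 + 2·30 = 87
27(ω_s−ω_c) = −87(ω_r−ω_c),  ω_r=0, ω_c=1
ω_s = 1 − (87/27)(0−1) = 38/9
ω_s/ω_c = 38/9

38/9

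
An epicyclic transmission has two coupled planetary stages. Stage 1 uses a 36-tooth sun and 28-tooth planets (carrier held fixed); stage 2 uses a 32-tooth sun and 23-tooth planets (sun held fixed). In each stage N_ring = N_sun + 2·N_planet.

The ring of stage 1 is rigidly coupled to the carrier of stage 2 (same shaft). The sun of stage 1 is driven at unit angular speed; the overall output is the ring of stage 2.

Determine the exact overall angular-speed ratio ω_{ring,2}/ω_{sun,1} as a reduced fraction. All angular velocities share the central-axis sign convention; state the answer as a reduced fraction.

Stage 1: N_ring = 36 + 2·28 = 92
Stage 1: 36(ω_s−ω_c) = −92(ω_r−ω_c),  ω_c=0, ω_s=1
Stage 1: ω_r = 0 − (36/92)(1−0) = -9/23
  ⇒ ω_r¹/ω_s¹ = -9/23
Stage 2: N_ring = 32 + 2·23 = 78
Stage 2: 32(ω_s−ω_c) = −78(ω_r−ω_c),  ω_s=0, ω_c=1
Stage 2: ω_r = 1 − (32/78)(0−1) = 55/39
  ⇒ ω_r²/ω_c² = 55/39
Coupling ω_c² = ω_r¹ ⇒ overall = -9/23 × 55/39 = -165/299

-165/299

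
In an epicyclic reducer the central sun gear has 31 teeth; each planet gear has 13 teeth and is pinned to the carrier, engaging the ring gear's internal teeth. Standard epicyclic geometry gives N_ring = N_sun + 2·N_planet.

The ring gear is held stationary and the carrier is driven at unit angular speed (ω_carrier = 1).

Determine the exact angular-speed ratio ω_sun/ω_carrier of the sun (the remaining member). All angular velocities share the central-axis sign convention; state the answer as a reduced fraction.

88/31

N_ring = 31 + 2·13 = 57
31(ω_s−ω_c) = −57(ω_r−ω_c),  ω_r=0, ω_c=1
ω_s = 1 − (57/31)(0−1) = 88/31
ω_s/ω_c = 88/31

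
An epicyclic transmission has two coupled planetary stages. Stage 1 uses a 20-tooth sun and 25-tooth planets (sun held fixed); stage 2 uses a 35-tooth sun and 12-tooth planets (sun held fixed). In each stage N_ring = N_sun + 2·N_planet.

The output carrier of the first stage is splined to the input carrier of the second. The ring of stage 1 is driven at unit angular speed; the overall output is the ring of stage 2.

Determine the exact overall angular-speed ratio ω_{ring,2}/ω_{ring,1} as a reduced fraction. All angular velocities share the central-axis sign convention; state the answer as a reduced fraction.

658/531

Stage 1: N_ring = 20 + 2·25 = 70
Stage 1: 20(ω_s−ω_c) = −70(ω_r−ω_c),  ω_s=0, ω_r=1
Stage 1: 20(0−ω_c) = −70(1−ω_c)  ⇒  90ω_c = 70  ⇒  ω_c = 7/9
  ⇒ ω_c¹/ω_r¹ = 7/9
Stage 2: N_ring = 35 + 2·12 = 59
Stage 2: 35(ω_s−ω_c) = −59(ω_r−ω_c),  ω_s=0, ω_c=1
Stage 2: ω_r = 1 − (35/59)(0−1) = 94/59
  ⇒ ω_r²/ω_c² = 94/59
Coupling ω_c² = ω_c¹ ⇒ overall = 7/9 × 94/59 = 658/531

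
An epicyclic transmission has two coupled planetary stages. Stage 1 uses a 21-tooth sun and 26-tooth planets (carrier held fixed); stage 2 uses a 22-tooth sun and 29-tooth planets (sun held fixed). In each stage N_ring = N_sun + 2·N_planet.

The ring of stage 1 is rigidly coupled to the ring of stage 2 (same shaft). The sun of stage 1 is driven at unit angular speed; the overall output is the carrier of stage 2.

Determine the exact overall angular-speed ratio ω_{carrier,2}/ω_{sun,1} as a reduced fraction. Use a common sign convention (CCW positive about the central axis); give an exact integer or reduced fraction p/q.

Stage 1: N_ring = 21 + 2·26 = 73
Stage 1: 21(ω_s−ω_c) = −73(ω_r−ω_c),  ω_c=0, ω_s=1
Stage 1: ω_r = 0 − (21/73)(1−0) = -21/73
  ⇒ ω_r¹/ω_s¹ = -21/73
Stage 2: N_ring = 22 + 2·29 = 80
Stage 2: 22(ω_s−ω_c) = −80(ω_r−ω_c),  ω_s=0, ω_r=1
Stage 2: 22(0−ω_c) = −80(1−ω_c)  ⇒  102ω_c = 80  ⇒  ω_c = 40/51
  ⇒ ω_c²/ω_r² = 40/51
Coupling ω_r² = ω_r¹ ⇒ overall = -21/73 × 40/51 = -280/1241

-280/1241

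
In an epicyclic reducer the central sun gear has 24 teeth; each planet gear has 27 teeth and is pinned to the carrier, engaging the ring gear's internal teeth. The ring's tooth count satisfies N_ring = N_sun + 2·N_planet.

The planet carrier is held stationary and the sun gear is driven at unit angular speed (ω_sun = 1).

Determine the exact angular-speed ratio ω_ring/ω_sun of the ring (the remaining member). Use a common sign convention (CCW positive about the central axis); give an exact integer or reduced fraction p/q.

N_ring = 24 + 2·27 = 78
24(ω_s−ω_c) = −78(ω_r−ω_c),  ω_c=0, ω_s=1
ω_r = 0 − (24/78)(1−0) = -4/13
ω_r/ω_s = -4/13

-4/13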